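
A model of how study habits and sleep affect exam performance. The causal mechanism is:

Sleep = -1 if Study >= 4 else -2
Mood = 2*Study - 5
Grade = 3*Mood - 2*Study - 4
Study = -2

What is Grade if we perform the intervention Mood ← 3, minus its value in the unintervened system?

The intervention breaks the incoming arrows to Mood: Mood = 2*Study - 5 no longer applies, and Mood = 3.
Grade = 3*Mood - 2*Study - 4  [with Mood=3, Study=-2]  = 9
Without intervention: Mood = 2*Study - 5  [with Study=-2]  = -9; Grade = 3*Mood - 2*Study - 4  [with Mood=-9, Study=-2]  = -27.
Change = 9 − (-27) = 36.

36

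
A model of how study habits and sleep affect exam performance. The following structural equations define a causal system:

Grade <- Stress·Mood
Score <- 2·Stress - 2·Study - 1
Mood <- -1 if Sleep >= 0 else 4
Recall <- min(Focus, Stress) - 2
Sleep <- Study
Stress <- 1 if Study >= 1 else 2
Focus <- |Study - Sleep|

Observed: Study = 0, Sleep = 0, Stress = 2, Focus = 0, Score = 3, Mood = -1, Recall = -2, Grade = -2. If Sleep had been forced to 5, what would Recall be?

0

Under do(Sleep=5), the mechanism Sleep <- Study is discarded; Sleep is fixed at 5.
Stress = 1 if Study >= 1 else 2  [with Study=0]  = 2
Focus = |Study - Sleep|  [with Study=0, Sleep=5]  = 5
Recall = min(Focus, Stress) - 2  [with Focus=5, Stress=2]  = 0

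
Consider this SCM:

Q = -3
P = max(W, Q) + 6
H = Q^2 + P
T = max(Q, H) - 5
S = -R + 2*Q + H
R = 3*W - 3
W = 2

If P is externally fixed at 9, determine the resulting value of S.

The intervention breaks the incoming arrows to P: P = max(W, Q) + 6 no longer applies, and P = 9.
H = Q^2 + P  [with Q=-3, P=9]  = 18
R = 3*W - 3  [with W=2]  = 3
S = -R + 2*Q + H  [with R=3, Q=-3, H=18]  = 9

9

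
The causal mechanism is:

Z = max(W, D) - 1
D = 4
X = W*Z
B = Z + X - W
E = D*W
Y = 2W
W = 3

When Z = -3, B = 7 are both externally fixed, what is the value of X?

Setting Z = -3, B = 7 by intervention discards those variables' equations.
X = W*Z  [with W=3, Z=-3]  = -9

-9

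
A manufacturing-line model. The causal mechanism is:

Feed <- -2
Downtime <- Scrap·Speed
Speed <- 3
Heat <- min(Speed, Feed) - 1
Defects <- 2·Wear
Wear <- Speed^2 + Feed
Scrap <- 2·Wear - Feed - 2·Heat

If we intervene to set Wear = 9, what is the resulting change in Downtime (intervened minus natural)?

12

The intervention breaks the incoming arrows to Wear: Wear <- Speed^2 + Feed no longer applies, and Wear = 9.
Heat = min(Speed, Feed) - 1  [with Speed=3, Feed=-2]  = -3
Scrap = 2·Wear - Feed - 2·Heat  [with Wear=9, Feed=-2, Heat=-3]  = 26
Downtime = Scrap·Speed  [with Scrap=26, Speed=3]  = 78
Without intervention: Heat = min(Speed, Feed) - 1  [with Speed=3, Feed=-2]  = -3; Wear = Speed^2 + Feed  [with Speed=3, Feed=-2]  = 7; Scrap = 2·Wear - Feed - 2·Heat  [with Wear=7, Feed=-2, Heat=-3]  = 22; Downtime = Scrap·Speed  [with Scrap=22, Speed=3]  = 66.
Change = 78 − 66 = 12.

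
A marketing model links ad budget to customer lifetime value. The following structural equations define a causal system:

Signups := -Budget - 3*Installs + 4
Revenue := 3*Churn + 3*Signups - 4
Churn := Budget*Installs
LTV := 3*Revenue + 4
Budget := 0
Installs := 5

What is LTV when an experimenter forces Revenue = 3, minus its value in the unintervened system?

120

The intervention breaks the incoming arrows to Revenue: Revenue := 3*Churn + 3*Signups - 4 no longer applies, and Revenue = 3.
LTV = 3*Revenue + 4  [with Revenue=3]  = 13
Without intervention: Signups = -Budget - 3*Installs + 4  [with Budget=0, Installs=5]  = -11; Churn = Budget*Installs  [with Budget=0, Installs=5]  = 0; Revenue = 3*Churn + 3*Signups - 4  [with Churn=0, Signups=-11]  = -37; LTV = 3*Revenue + 4  [with Revenue=-37]  = -107.
Change = 13 − (-107) = 120.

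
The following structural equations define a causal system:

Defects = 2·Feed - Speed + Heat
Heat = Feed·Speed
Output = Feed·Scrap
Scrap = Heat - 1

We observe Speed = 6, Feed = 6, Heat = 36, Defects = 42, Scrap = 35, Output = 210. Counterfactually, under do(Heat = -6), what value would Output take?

The intervention breaks the incoming arrows to Heat: Heat = Feed·Speed no longer applies, and Heat = -6.
Scrap = Heat - 1  [with Heat=-6]  = -7
Output = Feed·Scrap  [with Feed=6, Scrap=-7]  = -42

-42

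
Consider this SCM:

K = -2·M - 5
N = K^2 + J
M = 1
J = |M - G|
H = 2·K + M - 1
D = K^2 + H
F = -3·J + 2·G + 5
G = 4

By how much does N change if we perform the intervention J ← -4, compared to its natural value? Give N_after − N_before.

-7

The intervention breaks the incoming arrows to J: J = |M - G| no longer applies, and J = -4.
K = -2·M - 5  [with M=1]  = -7
N = K^2 + J  [with K=-7, J=-4]  = 45
Without intervention: J = |M - G|  [with M=1, G=4]  = 3; K = -2·M - 5  [with M=1]  = -7; N = K^2 + J  [with K=-7, J=3]  = 52.
Change = 45 − 52 = -7.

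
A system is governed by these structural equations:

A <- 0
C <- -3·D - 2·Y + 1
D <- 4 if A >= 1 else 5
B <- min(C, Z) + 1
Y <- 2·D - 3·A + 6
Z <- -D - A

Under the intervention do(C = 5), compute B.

-4

The intervention breaks the incoming arrows to C: C <- -3·D - 2·Y + 1 no longer applies, and C = 5.
D = 4 if A >= 1 else 5  [with A=0]  = 5
Z = -D - A  [with D=5, A=0]  = -5
B = min(C, Z) + 1  [with C=5, Z=-5]  = -4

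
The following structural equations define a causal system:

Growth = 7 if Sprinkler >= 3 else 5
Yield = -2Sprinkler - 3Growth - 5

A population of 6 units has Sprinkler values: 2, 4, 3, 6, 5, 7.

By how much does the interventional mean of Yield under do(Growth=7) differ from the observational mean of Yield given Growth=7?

Under do(Growth=7), Growth's equation is replaced by Growth=7 for every unit. Per-unit Yield: -30, -34, -32, -38, -36, -40. Mean = -35.
E[Yield|Growth=7] averages over only the 5 units with Growth=7 (Sprinkler = 4, 3, 6, 5, 7): Yield = -34, -32, -38, -36, -40, mean -36.
Difference = -35 − (-36) = 1.

1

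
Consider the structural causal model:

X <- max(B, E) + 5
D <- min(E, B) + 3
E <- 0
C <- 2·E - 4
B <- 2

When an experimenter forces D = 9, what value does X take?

The intervention breaks the incoming arrows to D: D <- min(E, B) + 3 no longer applies, and D = 9.
Since X is not a descendant of the intervened variable, it is unaffected.
X = max(B, E) + 5  [with B=2, E=0]  = 7

7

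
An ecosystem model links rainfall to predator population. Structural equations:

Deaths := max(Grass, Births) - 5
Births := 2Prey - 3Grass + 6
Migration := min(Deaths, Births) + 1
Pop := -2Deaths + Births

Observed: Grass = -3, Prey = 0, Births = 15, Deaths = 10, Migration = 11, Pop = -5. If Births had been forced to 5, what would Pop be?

5

The intervention breaks the incoming arrows to Births: Births := 2Prey - 3Grass + 6 no longer applies, and Births = 5.
Deaths = max(Grass, Births) - 5  [with Grass=-3, Births=5]  = 0
Pop = -2Deaths + Births  [with Deaths=0, Births=5]  = 5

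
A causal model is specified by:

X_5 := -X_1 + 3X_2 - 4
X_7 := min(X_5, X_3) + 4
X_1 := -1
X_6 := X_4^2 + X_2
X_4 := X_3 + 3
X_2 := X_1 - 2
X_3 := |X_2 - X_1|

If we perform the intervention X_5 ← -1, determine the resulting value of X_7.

3

Under do(X_5=-1), the mechanism X_5 := -X_1 + 3X_2 - 4 is discarded; X_5 is fixed at -1.
X_2 = X_1 - 2  [with X_1=-1]  = -3
X_3 = |X_2 - X_1|  [with X_2=-3, X_1=-1]  = 2
X_7 = min(X_5, X_3) + 4  [with X_5=-1, X_3=2]  = 3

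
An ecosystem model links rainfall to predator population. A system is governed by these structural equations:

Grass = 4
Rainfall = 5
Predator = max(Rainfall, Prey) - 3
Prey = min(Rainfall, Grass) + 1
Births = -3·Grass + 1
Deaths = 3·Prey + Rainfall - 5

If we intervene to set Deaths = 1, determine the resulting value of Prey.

5

do(Deaths=1) replaces the equation Deaths = 3·Prey + Rainfall - 5 with the constant Deaths = 1.
Prey is not downstream of the intervention, so its value is determined by the original equations.
Prey = min(Rainfall, Grass) + 1  [with Rainfall=5, Grass=4]  = 5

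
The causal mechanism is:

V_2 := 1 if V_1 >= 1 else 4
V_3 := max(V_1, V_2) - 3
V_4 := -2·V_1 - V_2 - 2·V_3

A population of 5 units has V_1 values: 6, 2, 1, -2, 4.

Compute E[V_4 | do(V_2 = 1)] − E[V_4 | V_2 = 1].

Every unit gets V_2=1 under the intervention. V_4 values become -19, -3, 1, 7, -11; E[V_4|do(V_2=1)] = -5.
Conditioning on V_2=1 selects the 4 unit(s) with V_1 ∈ {6, 2, 1, 4}. Their V_4 values: -19, -3, 1, -11. Mean = -8.
Difference = -5 − (-8) = 3.

3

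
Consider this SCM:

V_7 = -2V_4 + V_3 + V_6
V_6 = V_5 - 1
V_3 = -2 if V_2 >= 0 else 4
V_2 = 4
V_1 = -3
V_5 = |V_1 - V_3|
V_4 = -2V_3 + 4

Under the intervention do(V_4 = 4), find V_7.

The intervention breaks the incoming arrows to V_4: V_4 = -2V_3 + 4 no longer applies, and V_4 = 4.
V_3 = -2 if V_2 >= 0 else 4  [with V_2=4]  = -2
V_5 = |V_1 - V_3|  [with V_1=-3, V_3=-2]  = 1
V_6 = V_5 - 1  [with V_5=1]  = 0
V_7 = -2V_4 + V_3 + V_6  [with V_4=4, V_3=-2, V_6=0]  = -10

-10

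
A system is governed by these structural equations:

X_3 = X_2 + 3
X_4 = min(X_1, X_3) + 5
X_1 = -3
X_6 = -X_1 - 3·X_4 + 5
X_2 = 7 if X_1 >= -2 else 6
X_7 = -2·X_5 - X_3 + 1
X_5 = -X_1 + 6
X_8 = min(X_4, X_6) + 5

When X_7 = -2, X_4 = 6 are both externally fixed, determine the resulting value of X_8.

The joint intervention fixes X_7 = -2, X_4 = 6, removing each variable's own equation.
X_6 = -X_1 - 3·X_4 + 5  [with X_1=-3, X_4=6]  = -10
X_8 = min(X_4, X_6) + 5  [with X_4=6, X_6=-10]  = -5

-5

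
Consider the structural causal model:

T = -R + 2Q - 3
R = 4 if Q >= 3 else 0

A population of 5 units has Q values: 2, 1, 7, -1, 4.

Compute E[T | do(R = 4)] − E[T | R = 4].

-5.8

The intervention sets R=4 in all 5 units regardless of Q. Recomputing T per unit gives -3, -5, 7, -9, 1; average -1.8.
E[T|R=4] averages over only the 2 units with R=4 (Q = 7, 4): T = 7, 1, mean 4.
Difference = -1.8 − 4 = -5.8.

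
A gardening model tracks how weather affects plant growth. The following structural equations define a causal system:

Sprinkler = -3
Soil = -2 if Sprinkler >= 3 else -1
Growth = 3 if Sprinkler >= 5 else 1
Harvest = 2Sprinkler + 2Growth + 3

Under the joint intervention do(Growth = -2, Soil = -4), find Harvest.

The joint intervention fixes Growth = -2, Soil = -4, removing each variable's own equation.
Harvest = 2Sprinkler + 2Growth + 3  [with Sprinkler=-3, Growth=-2]  = -7

-7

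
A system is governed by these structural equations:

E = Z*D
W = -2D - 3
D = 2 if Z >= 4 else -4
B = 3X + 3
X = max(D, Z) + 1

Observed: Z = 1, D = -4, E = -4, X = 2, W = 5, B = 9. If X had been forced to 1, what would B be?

6

Under do(X=1), the mechanism X = max(D, Z) + 1 is discarded; X is fixed at 1.
B = 3X + 3  [with X=1]  = 6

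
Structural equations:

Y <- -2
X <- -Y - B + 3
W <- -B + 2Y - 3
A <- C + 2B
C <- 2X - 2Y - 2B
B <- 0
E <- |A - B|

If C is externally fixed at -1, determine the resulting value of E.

1

The intervention breaks the incoming arrows to C: C <- 2X - 2Y - 2B no longer applies, and C = -1.
A = C + 2B  [with C=-1, B=0]  = -1
E = |A - B|  [with A=-1, B=0]  = 1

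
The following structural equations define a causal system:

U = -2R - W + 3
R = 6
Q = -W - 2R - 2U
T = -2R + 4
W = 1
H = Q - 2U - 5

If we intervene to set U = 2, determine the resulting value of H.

do(U=2) replaces the equation U = -2R - W + 3 with the constant U = 2.
Q = -W - 2R - 2U  [with W=1, R=6, U=2]  = -17
H = Q - 2U - 5  [with Q=-17, U=2]  = -26

-26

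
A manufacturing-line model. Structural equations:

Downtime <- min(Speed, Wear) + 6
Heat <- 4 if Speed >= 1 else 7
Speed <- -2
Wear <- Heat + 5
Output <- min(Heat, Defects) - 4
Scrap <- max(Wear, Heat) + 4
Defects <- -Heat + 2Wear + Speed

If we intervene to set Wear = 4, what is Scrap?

do(Wear=4) replaces the equation Wear <- Heat + 5 with the constant Wear = 4.
Heat = 4 if Speed >= 1 else 7  [with Speed=-2]  = 7
Scrap = max(Wear, Heat) + 4  [with Wear=4, Heat=7]  = 11

11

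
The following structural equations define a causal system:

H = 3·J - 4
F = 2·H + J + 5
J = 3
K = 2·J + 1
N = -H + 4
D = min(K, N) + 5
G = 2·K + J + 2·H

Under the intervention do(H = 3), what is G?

Under do(H=3), the mechanism H = 3·J - 4 is discarded; H is fixed at 3.
K = 2·J + 1  [with J=3]  = 7
G = 2·K + J + 2·H  [with K=7, J=3, H=3]  = 23

23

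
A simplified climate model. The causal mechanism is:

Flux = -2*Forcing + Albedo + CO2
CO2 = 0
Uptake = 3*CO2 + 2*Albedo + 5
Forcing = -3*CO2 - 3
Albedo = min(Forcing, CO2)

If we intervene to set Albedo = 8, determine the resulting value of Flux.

The intervention breaks the incoming arrows to Albedo: Albedo = min(Forcing, CO2) no longer applies, and Albedo = 8.
Forcing = -3*CO2 - 3  [with CO2=0]  = -3
Flux = -2*Forcing + Albedo + CO2  [with Forcing=-3, Albedo=8, CO2=0]  = 14

14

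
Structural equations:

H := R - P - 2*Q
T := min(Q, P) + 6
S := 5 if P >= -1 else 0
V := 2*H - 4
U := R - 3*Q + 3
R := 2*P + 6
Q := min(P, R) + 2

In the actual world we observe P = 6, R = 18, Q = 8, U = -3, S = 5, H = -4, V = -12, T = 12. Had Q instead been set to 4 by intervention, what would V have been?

The intervention breaks the incoming arrows to Q: Q := min(P, R) + 2 no longer applies, and Q = 4.
R = 2*P + 6  [with P=6]  = 18
H = R - P - 2*Q  [with R=18, P=6, Q=4]  = 4
V = 2*H - 4  [with H=4]  = 4

4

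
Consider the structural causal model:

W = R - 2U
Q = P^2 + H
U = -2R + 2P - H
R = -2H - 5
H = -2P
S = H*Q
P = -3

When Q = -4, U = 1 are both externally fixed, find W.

Setting Q = -4, U = 1 by intervention discards those variables' equations.
H = -2P  [with P=-3]  = 6
R = -2H - 5  [with H=6]  = -17
W = R - 2U  [with R=-17, U=1]  = -19

-19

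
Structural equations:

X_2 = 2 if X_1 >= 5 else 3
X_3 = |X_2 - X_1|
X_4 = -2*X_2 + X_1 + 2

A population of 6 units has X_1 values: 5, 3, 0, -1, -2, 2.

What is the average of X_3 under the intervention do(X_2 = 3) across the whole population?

2.5

Under do(X_2=3), X_2's equation is replaced by X_2=3 for every unit. Per-unit X_3: 2, 0, 3, 4, 5, 1. Mean = 2.5.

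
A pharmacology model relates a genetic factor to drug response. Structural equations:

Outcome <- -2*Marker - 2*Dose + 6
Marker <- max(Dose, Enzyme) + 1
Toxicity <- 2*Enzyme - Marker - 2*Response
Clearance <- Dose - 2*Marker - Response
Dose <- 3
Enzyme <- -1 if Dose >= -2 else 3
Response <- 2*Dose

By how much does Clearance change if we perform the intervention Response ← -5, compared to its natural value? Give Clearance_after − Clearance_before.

Under do(Response=-5), the mechanism Response <- 2*Dose is discarded; Response is fixed at -5.
Enzyme = -1 if Dose >= -2 else 3  [with Dose=3]  = -1
Marker = max(Dose, Enzyme) + 1  [with Dose=3, Enzyme=-1]  = 4
Clearance = Dose - 2*Marker - Response  [with Dose=3, Marker=4, Response=-5]  = 0
Without intervention: Enzyme = -1 if Dose >= -2 else 3  [with Dose=3]  = -1; Marker = max(Dose, Enzyme) + 1  [with Dose=3, Enzyme=-1]  = 4; Response = 2*Dose  [with Dose=3]  = 6; Clearance = Dose - 2*Marker - Response  [with Dose=3, Marker=4, Response=6]  = -11.
Change = 0 − (-11) = 11.

11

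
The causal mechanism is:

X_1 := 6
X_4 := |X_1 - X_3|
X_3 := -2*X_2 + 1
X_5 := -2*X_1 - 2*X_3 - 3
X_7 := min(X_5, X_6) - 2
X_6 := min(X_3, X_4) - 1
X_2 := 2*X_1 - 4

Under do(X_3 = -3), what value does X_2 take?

Under do(X_3=-3), the mechanism X_3 := -2*X_2 + 1 is discarded; X_3 is fixed at -3.
Since X_2 is not a descendant of the intervened variable, it is unaffected.
X_2 = 2*X_1 - 4  [with X_1=6]  = 8

8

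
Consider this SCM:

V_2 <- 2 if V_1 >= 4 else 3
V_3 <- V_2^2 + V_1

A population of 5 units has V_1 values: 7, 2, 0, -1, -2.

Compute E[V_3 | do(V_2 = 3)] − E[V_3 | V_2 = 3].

Every unit gets V_2=3 under the intervention. V_3 values become 16, 11, 9, 8, 7; E[V_3|do(V_2=3)] = 10.2.
Observing V_2=3 restricts to units where V_2's equation naturally yields 3: V_1 ∈ {2, 0, -1, -2}. In that subpopulation V_3 = 11, 9, 8, 7, mean 8.75.
Difference = 10.2 − 8.75 = 1.45.

1.45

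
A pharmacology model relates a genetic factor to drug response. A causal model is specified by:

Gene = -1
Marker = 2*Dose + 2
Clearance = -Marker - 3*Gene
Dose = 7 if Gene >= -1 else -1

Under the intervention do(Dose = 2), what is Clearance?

-3

Under do(Dose=2), the mechanism Dose = 7 if Gene >= -1 else -1 is discarded; Dose is fixed at 2.
Marker = 2*Dose + 2  [with Dose=2]  = 6
Clearance = -Marker - 3*Gene  [with Marker=6, Gene=-1]  = -3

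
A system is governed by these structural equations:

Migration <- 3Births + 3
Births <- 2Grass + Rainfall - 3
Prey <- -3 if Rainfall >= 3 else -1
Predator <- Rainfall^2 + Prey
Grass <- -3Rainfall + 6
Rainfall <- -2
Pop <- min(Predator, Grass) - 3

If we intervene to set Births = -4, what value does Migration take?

-9

The intervention breaks the incoming arrows to Births: Births <- 2Grass + Rainfall - 3 no longer applies, and Births = -4.
Migration = 3Births + 3  [with Births=-4]  = -9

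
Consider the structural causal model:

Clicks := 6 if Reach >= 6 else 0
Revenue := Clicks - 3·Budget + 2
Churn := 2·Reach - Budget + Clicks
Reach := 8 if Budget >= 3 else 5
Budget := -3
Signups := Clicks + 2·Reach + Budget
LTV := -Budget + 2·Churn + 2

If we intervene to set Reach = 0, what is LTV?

11

Under do(Reach=0), the mechanism Reach := 8 if Budget >= 3 else 5 is discarded; Reach is fixed at 0.
Clicks = 6 if Reach >= 6 else 0  [with Reach=0]  = 0
Churn = 2·Reach - Budget + Clicks  [with Reach=0, Budget=-3, Clicks=0]  = 3
LTV = -Budget + 2·Churn + 2  [with Budget=-3, Churn=3]  = 11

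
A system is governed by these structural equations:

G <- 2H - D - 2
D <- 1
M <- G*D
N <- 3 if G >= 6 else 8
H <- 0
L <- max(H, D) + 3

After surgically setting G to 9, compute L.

Under do(G=9), the mechanism G <- 2H - D - 2 is discarded; G is fixed at 9.
Since L is not a descendant of the intervened variable, it is unaffected.
L = max(H, D) + 3  [with H=0, D=1]  = 4

4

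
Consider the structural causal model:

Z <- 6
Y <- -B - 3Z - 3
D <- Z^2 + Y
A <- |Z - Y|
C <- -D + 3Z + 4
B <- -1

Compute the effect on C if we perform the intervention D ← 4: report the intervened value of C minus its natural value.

Under do(D=4), the mechanism D <- Z^2 + Y is discarded; D is fixed at 4.
C = -D + 3Z + 4  [with D=4, Z=6]  = 18
Without intervention: Y = -B - 3Z - 3  [with B=-1, Z=6]  = -20; D = Z^2 + Y  [with Z=6, Y=-20]  = 16; C = -D + 3Z + 4  [with D=16, Z=6]  = 6.
Change = 18 − 6 = 12.

12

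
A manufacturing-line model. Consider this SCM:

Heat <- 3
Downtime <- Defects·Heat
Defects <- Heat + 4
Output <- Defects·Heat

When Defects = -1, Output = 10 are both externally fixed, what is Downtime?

-3

Setting Defects = -1, Output = 10 by intervention discards those variables' equations.
Downtime = Defects·Heat  [with Defects=-1, Heat=3]  = -3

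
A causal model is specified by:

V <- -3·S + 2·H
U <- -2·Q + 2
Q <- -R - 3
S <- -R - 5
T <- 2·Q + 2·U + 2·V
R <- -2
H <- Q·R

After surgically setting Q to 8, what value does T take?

-58

The intervention breaks the incoming arrows to Q: Q <- -R - 3 no longer applies, and Q = 8.
S = -R - 5  [with R=-2]  = -3
U = -2·Q + 2  [with Q=8]  = -14
H = Q·R  [with Q=8, R=-2]  = -16
V = -3·S + 2·H  [with S=-3, H=-16]  = -23
T = 2·Q + 2·U + 2·V  [with Q=8, U=-14, V=-23]  = -58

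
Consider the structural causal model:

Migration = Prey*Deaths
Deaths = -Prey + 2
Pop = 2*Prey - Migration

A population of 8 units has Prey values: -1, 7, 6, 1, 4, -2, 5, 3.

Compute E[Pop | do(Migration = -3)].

The intervention sets Migration=-3 in all 8 units regardless of Prey. Recomputing Pop per unit gives 1, 17, 15, 5, 11, -1, 13, 9; average 8.75.

8.75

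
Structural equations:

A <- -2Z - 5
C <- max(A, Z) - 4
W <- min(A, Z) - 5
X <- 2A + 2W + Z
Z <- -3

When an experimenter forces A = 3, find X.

Under do(A=3), the mechanism A <- -2Z - 5 is discarded; A is fixed at 3.
W = min(A, Z) - 5  [with A=3, Z=-3]  = -8
X = 2A + 2W + Z  [with A=3, W=-8, Z=-3]  = -13

-13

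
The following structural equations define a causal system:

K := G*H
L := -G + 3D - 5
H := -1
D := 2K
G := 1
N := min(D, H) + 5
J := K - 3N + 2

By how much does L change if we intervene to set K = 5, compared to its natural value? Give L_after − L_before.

36

The intervention breaks the incoming arrows to K: K := G*H no longer applies, and K = 5.
D = 2K  [with K=5]  = 10
L = -G + 3D - 5  [with G=1, D=10]  = 24
Without intervention: K = G*H  [with G=1, H=-1]  = -1; D = 2K  [with K=-1]  = -2; L = -G + 3D - 5  [with G=1, D=-2]  = -12.
Change = 24 − (-12) = 36.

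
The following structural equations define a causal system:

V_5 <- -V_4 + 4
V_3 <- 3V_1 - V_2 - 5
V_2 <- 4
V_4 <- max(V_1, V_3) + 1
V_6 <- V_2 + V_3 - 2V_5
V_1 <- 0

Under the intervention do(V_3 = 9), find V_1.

0

Under do(V_3=9), the mechanism V_3 <- 3V_1 - V_2 - 5 is discarded; V_3 is fixed at 9.
V_1 is not downstream of the intervention, so its value is determined by the original equations.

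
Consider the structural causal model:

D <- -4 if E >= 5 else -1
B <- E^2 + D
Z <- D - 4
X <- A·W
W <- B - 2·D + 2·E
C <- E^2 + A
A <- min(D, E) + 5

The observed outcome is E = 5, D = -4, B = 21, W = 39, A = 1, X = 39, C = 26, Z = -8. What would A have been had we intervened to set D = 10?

10

do(D=10) replaces the equation D <- -4 if E >= 5 else -1 with the constant D = 10.
A = min(D, E) + 5  [with D=10, E=5]  = 10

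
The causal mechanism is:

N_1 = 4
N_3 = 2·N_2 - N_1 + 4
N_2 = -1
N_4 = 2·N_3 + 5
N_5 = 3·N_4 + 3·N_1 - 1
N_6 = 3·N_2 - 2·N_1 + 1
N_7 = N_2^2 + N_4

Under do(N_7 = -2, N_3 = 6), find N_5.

62

Under do(N_7 = -2, N_3 = 6), each intervened variable's structural equation is replaced by its fixed value.
N_4 = 2·N_3 + 5  [with N_3=6]  = 17
N_5 = 3·N_4 + 3·N_1 - 1  [with N_4=17, N_1=4]  = 62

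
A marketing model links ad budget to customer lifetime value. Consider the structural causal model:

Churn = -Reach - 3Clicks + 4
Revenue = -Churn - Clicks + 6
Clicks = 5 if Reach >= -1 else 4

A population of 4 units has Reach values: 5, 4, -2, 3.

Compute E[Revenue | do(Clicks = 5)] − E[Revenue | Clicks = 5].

-1.5

The intervention sets Clicks=5 in all 4 units regardless of Reach. Recomputing Revenue per unit gives 17, 16, 10, 15; average 14.5.
E[Revenue|Clicks=5] averages over only the 3 units with Clicks=5 (Reach = 5, 4, 3): Revenue = 17, 16, 15, mean 16.
Difference = 14.5 − 16 = -1.5.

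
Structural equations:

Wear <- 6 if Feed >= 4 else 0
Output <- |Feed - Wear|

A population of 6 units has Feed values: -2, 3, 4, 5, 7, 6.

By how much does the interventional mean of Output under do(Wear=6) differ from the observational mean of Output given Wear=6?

The intervention sets Wear=6 in all 6 units regardless of Feed. Recomputing Output per unit gives 8, 3, 2, 1, 1, 0; average 2.5.
E[Output|Wear=6] averages over only the 4 units with Wear=6 (Feed = 4, 5, 7, 6): Output = 2, 1, 1, 0, mean 1.
Difference = 2.5 − 1 = 1.5.

1.5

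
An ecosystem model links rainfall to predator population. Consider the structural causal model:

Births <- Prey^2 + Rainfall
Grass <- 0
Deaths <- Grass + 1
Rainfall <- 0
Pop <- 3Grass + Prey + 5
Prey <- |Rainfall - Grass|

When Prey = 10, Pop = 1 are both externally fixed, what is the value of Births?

Setting Prey = 10, Pop = 1 by intervention discards those variables' equations.
Births = Prey^2 + Rainfall  [with Prey=10, Rainfall=0]  = 100

100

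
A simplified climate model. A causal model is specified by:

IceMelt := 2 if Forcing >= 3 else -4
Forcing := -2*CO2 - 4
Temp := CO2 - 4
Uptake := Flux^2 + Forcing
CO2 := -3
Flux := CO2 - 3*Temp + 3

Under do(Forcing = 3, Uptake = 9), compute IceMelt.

The joint intervention fixes Forcing = 3, Uptake = 9, removing each variable's own equation.
IceMelt = 2 if Forcing >= 3 else -4  [with Forcing=3]  = 2

2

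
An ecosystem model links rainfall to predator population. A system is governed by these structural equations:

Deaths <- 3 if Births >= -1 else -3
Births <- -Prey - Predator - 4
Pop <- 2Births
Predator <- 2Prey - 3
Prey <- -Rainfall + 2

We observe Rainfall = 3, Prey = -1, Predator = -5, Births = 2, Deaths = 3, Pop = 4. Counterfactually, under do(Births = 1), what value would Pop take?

2

Under do(Births=1), the mechanism Births <- -Prey - Predator - 4 is discarded; Births is fixed at 1.
Pop = 2Births  [with Births=1]  = 2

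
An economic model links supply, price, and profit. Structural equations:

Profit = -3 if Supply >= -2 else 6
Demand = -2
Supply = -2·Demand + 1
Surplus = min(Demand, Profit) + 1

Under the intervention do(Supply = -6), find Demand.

-2

Under do(Supply=-6), the mechanism Supply = -2·Demand + 1 is discarded; Supply is fixed at -6.
Demand is not downstream of the intervention, so its value is determined by the original equations.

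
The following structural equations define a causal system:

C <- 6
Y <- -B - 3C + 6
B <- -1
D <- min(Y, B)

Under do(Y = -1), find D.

-1

The intervention breaks the incoming arrows to Y: Y <- -B - 3C + 6 no longer applies, and Y = -1.
D = min(Y, B)  [with Y=-1, B=-1]  = -1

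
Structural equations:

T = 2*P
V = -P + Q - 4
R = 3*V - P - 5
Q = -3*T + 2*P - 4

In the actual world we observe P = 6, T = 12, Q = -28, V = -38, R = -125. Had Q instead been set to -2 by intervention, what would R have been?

do(Q=-2) replaces the equation Q = -3*T + 2*P - 4 with the constant Q = -2.
V = -P + Q - 4  [with P=6, Q=-2]  = -12
R = 3*V - P - 5  [with V=-12, P=6]  = -47

-47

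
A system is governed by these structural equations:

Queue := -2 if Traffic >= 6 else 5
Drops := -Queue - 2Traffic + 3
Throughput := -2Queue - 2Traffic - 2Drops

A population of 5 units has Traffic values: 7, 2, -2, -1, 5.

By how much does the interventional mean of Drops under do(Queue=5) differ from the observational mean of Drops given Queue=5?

-2.4

Under do(Queue=5), Queue's equation is replaced by Queue=5 for every unit. Per-unit Drops: -16, -6, 2, 0, -12. Mean = -6.4.
Conditioning on Queue=5 selects the 4 unit(s) with Traffic ∈ {2, -2, -1, 5}. Their Drops values: -6, 2, 0, -12. Mean = -4.
Difference = -6.4 − (-4) = -2.4.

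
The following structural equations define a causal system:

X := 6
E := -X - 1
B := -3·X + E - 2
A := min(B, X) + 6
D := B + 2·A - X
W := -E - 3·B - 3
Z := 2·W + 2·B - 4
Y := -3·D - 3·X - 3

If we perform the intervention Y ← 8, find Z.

Intervening sets Y = 8 and removes its equation (Y := -3·D - 3·X - 3).
Since Z is not a descendant of the intervened variable, it is unaffected.
E = -X - 1  [with X=6]  = -7
B = -3·X + E - 2  [with X=6, E=-7]  = -27
W = -E - 3·B - 3  [with E=-7, B=-27]  = 85
Z = 2·W + 2·B - 4  [with W=85, B=-27]  = 112

112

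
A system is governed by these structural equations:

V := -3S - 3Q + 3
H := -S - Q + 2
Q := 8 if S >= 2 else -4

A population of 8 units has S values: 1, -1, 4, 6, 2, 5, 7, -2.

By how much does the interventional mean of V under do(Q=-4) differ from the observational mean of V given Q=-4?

-10.25

The intervention sets Q=-4 in all 8 units regardless of S. Recomputing V per unit gives 12, 18, 3, -3, 9, 0, -6, 21; average 6.75.
Conditioning on Q=-4 selects the 3 unit(s) with S ∈ {1, -1, -2}. Their V values: 12, 18, 21. Mean = 17.
Difference = 6.75 − 17 = -10.25.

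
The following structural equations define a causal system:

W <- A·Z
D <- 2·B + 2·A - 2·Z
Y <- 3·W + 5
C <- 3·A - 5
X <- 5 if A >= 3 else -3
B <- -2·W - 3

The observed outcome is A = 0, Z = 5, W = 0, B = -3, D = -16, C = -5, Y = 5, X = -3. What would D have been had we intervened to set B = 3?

Intervening sets B = 3 and removes its equation (B <- -2·W - 3).
D = 2·B + 2·A - 2·Z  [with B=3, A=0, Z=5]  = -4

-4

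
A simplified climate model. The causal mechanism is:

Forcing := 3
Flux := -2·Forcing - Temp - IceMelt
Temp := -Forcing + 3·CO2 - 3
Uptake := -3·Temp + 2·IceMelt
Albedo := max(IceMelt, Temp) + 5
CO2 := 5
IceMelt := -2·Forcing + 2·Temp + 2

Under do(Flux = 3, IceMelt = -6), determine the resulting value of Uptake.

Under do(Flux = 3, IceMelt = -6), each intervened variable's structural equation is replaced by its fixed value.
Temp = -Forcing + 3·CO2 - 3  [with Forcing=3, CO2=5]  = 9
Uptake = -3·Temp + 2·IceMelt  [with Temp=9, IceMelt=-6]  = -39

-39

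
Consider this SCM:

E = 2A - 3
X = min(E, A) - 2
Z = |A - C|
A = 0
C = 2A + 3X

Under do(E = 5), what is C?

-6

Under do(E=5), the mechanism E = 2A - 3 is discarded; E is fixed at 5.
X = min(E, A) - 2  [with E=5, A=0]  = -2
C = 2A + 3X  [with A=0, X=-2]  = -6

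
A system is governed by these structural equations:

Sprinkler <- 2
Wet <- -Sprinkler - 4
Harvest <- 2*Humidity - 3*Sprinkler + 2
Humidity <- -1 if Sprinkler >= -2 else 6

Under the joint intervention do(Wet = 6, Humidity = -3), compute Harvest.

Setting Wet = 6, Humidity = -3 by intervention discards those variables' equations.
Harvest = 2*Humidity - 3*Sprinkler + 2  [with Humidity=-3, Sprinkler=2]  = -10

-10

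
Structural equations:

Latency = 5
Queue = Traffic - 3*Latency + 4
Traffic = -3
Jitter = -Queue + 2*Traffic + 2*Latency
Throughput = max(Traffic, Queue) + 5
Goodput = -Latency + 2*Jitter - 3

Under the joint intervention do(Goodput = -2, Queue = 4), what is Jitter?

0

Under do(Goodput = -2, Queue = 4), each intervened variable's structural equation is replaced by its fixed value.
Jitter = -Queue + 2*Traffic + 2*Latency  [with Queue=4, Traffic=-3, Latency=5]  = 0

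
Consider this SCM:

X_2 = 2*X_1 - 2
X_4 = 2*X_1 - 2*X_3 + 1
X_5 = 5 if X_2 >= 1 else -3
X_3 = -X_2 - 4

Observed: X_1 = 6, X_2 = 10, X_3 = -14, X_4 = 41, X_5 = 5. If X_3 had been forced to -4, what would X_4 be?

The intervention breaks the incoming arrows to X_3: X_3 = -X_2 - 4 no longer applies, and X_3 = -4.
X_4 = 2*X_1 - 2*X_3 + 1  [with X_1=6, X_3=-4]  = 21

21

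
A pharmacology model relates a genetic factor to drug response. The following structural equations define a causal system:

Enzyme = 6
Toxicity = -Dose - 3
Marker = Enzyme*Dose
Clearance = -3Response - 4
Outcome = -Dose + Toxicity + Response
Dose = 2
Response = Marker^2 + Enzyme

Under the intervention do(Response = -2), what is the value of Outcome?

-9

The intervention breaks the incoming arrows to Response: Response = Marker^2 + Enzyme no longer applies, and Response = -2.
Toxicity = -Dose - 3  [with Dose=2]  = -5
Outcome = -Dose + Toxicity + Response  [with Dose=2, Toxicity=-5, Response=-2]  = -9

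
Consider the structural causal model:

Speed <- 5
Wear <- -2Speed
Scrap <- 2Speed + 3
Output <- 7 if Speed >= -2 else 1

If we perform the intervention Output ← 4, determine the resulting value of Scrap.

13

Under do(Output=4), the mechanism Output <- 7 if Speed >= -2 else 1 is discarded; Output is fixed at 4.
Since Scrap is not a descendant of the intervened variable, it is unaffected.
Scrap = 2Speed + 3  [with Speed=5]  = 13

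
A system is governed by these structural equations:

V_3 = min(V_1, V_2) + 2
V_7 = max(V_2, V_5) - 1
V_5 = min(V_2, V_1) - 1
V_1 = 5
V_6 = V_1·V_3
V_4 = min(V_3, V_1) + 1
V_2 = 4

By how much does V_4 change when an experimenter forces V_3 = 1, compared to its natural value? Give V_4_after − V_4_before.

-4

The intervention breaks the incoming arrows to V_3: V_3 = min(V_1, V_2) + 2 no longer applies, and V_3 = 1.
V_4 = min(V_3, V_1) + 1  [with V_3=1, V_1=5]  = 2
Without intervention: V_3 = min(V_1, V_2) + 2  [with V_1=5, V_2=4]  = 6; V_4 = min(V_3, V_1) + 1  [with V_3=6, V_1=5]  = 6.
Change = 2 − 6 = -4.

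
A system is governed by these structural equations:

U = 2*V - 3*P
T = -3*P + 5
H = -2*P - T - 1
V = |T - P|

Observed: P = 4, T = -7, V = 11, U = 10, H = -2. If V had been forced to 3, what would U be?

-6

The intervention breaks the incoming arrows to V: V = |T - P| no longer applies, and V = 3.
U = 2*V - 3*P  [with V=3, P=4]  = -6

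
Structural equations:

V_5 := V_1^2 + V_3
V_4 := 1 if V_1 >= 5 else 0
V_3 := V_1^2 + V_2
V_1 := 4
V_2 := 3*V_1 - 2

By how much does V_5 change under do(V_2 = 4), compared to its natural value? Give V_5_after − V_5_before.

-6

do(V_2=4) replaces the equation V_2 := 3*V_1 - 2 with the constant V_2 = 4.
V_3 = V_1^2 + V_2  [with V_1=4, V_2=4]  = 20
V_5 = V_1^2 + V_3  [with V_1=4, V_3=20]  = 36
Without intervention: V_2 = 3*V_1 - 2  [with V_1=4]  = 10; V_3 = V_1^2 + V_2  [with V_1=4, V_2=10]  = 26; V_5 = V_1^2 + V_3  [with V_1=4, V_3=26]  = 42.
Change = 36 − 42 = -6.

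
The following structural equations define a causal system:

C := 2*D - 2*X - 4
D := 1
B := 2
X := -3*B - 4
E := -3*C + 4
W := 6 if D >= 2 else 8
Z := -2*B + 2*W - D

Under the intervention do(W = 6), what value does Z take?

Under do(W=6), the mechanism W := 6 if D >= 2 else 8 is discarded; W is fixed at 6.
Z = -2*B + 2*W - D  [with B=2, W=6, D=1]  = 7

7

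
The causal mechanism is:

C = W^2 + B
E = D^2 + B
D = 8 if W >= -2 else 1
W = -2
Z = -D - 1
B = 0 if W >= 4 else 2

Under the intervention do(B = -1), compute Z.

Under do(B=-1), the mechanism B = 0 if W >= 4 else 2 is discarded; B is fixed at -1.
No directed path runs from B to Z, so Z keeps its natural value.
D = 8 if W >= -2 else 1  [with W=-2]  = 8
Z = -D - 1  [with D=8]  = -9

-9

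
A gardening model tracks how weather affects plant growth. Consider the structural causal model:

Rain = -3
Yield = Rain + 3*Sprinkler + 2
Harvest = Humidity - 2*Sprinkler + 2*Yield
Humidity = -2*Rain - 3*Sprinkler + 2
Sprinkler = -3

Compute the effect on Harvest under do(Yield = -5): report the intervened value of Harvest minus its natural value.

Intervening sets Yield = -5 and removes its equation (Yield = Rain + 3*Sprinkler + 2).
Humidity = -2*Rain - 3*Sprinkler + 2  [with Rain=-3, Sprinkler=-3]  = 17
Harvest = Humidity - 2*Sprinkler + 2*Yield  [with Humidity=17, Sprinkler=-3, Yield=-5]  = 13
Without intervention: Humidity = -2*Rain - 3*Sprinkler + 2  [with Rain=-3, Sprinkler=-3]  = 17; Yield = Rain + 3*Sprinkler + 2  [with Rain=-3, Sprinkler=-3]  = -10; Harvest = Humidity - 2*Sprinkler + 2*Yield  [with Humidity=17, Sprinkler=-3, Yield=-10]  = 3.
Change = 13 − 3 = 10.

10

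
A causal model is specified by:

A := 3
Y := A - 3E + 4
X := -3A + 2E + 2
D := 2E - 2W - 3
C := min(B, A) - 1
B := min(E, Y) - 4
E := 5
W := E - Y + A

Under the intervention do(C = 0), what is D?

-25

Intervening sets C = 0 and removes its equation (C := min(B, A) - 1).
D is not downstream of the intervention, so its value is determined by the original equations.
Y = A - 3E + 4  [with A=3, E=5]  = -8
W = E - Y + A  [with E=5, Y=-8, A=3]  = 16
D = 2E - 2W - 3  [with E=5, W=16]  = -25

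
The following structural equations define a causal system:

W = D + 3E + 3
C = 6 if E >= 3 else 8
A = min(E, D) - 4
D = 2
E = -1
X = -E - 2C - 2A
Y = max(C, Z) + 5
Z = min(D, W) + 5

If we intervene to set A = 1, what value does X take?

The intervention breaks the incoming arrows to A: A = min(E, D) - 4 no longer applies, and A = 1.
C = 6 if E >= 3 else 8  [with E=-1]  = 8
X = -E - 2C - 2A  [with E=-1, C=8, A=1]  = -17

-17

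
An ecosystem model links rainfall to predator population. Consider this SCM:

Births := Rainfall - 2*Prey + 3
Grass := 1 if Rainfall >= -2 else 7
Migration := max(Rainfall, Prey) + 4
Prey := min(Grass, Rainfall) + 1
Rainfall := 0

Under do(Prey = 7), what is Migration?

do(Prey=7) replaces the equation Prey := min(Grass, Rainfall) + 1 with the constant Prey = 7.
Migration = max(Rainfall, Prey) + 4  [with Rainfall=0, Prey=7]  = 11

11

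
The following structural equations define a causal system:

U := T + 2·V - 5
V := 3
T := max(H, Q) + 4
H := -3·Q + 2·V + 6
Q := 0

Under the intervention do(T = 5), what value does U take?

6

Intervening sets T = 5 and removes its equation (T := max(H, Q) + 4).
U = T + 2·V - 5  [with T=5, V=3]  = 6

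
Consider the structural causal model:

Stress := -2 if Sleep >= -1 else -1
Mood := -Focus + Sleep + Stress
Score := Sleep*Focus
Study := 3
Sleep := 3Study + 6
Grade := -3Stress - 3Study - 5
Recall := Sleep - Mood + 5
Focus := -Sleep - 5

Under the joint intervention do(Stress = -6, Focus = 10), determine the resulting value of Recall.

Under do(Stress = -6, Focus = 10), each intervened variable's structural equation is replaced by its fixed value.
Sleep = 3Study + 6  [with Study=3]  = 15
Mood = -Focus + Sleep + Stress  [with Focus=10, Sleep=15, Stress=-6]  = -1
Recall = Sleep - Mood + 5  [with Sleep=15, Mood=-1]  = 21

21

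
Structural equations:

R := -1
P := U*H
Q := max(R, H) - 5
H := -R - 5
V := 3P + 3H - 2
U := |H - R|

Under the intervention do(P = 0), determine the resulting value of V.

-14

The intervention breaks the incoming arrows to P: P := U*H no longer applies, and P = 0.
H = -R - 5  [with R=-1]  = -4
V = 3P + 3H - 2  [with P=0, H=-4]  = -14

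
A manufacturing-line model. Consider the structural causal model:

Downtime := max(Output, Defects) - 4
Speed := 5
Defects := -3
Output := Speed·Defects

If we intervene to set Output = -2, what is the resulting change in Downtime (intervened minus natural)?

The intervention breaks the incoming arrows to Output: Output := Speed·Defects no longer applies, and Output = -2.
Downtime = max(Output, Defects) - 4  [with Output=-2, Defects=-3]  = -6
Without intervention: Output = Speed·Defects  [with Speed=5, Defects=-3]  = -15; Downtime = max(Output, Defects) - 4  [with Output=-15, Defects=-3]  = -7.
Change = -6 − (-7) = 1.

1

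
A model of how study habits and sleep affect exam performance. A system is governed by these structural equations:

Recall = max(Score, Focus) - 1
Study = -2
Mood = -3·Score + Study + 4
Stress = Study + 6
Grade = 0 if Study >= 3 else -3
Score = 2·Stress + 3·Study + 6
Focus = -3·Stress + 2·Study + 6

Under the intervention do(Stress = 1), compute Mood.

-4

do(Stress=1) replaces the equation Stress = Study + 6 with the constant Stress = 1.
Score = 2·Stress + 3·Study + 6  [with Stress=1, Study=-2]  = 2
Mood = -3·Score + Study + 4  [with Score=2, Study=-2]  = -4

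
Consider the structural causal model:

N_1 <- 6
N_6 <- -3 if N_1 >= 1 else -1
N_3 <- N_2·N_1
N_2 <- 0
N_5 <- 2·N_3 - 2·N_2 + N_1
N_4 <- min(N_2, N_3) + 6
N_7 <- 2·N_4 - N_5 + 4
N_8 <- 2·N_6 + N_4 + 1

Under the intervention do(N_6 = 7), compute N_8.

Intervening sets N_6 = 7 and removes its equation (N_6 <- -3 if N_1 >= 1 else -1).
N_3 = N_2·N_1  [with N_2=0, N_1=6]  = 0
N_4 = min(N_2, N_3) + 6  [with N_2=0, N_3=0]  = 6
N_8 = 2·N_6 + N_4 + 1  [with N_6=7, N_4=6]  = 21

21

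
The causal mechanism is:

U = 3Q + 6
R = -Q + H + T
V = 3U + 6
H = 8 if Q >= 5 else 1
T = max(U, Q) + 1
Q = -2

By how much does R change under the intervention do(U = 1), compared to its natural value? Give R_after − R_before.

do(U=1) replaces the equation U = 3Q + 6 with the constant U = 1.
H = 8 if Q >= 5 else 1  [with Q=-2]  = 1
T = max(U, Q) + 1  [with U=1, Q=-2]  = 2
R = -Q + H + T  [with Q=-2, H=1, T=2]  = 5
Without intervention: U = 3Q + 6  [with Q=-2]  = 0; H = 8 if Q >= 5 else 1  [with Q=-2]  = 1; T = max(U, Q) + 1  [with U=0, Q=-2]  = 1; R = -Q + H + T  [with Q=-2, H=1, T=1]  = 4.
Change = 5 − 4 = 1.

1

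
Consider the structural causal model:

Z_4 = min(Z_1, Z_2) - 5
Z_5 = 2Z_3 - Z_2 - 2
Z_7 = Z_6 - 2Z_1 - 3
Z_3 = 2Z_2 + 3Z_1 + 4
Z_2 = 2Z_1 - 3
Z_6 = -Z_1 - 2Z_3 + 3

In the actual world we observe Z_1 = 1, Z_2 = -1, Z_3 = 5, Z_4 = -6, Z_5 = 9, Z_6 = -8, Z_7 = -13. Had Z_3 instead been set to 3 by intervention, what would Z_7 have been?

-9

The intervention breaks the incoming arrows to Z_3: Z_3 = 2Z_2 + 3Z_1 + 4 no longer applies, and Z_3 = 3.
Z_6 = -Z_1 - 2Z_3 + 3  [with Z_1=1, Z_3=3]  = -4
Z_7 = Z_6 - 2Z_1 - 3  [with Z_6=-4, Z_1=1]  = -9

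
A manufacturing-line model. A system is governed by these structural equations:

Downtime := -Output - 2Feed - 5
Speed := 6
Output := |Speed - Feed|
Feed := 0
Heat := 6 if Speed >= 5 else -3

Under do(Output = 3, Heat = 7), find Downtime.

The joint intervention fixes Output = 3, Heat = 7, removing each variable's own equation.
Downtime = -Output - 2Feed - 5  [with Output=3, Feed=0]  = -8

-8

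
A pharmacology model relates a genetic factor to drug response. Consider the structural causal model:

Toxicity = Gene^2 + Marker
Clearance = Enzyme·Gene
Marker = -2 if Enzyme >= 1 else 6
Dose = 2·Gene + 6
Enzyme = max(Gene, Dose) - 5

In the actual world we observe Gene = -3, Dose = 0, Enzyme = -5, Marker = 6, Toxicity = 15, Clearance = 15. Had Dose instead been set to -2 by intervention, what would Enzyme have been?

The intervention breaks the incoming arrows to Dose: Dose = 2·Gene + 6 no longer applies, and Dose = -2.
Enzyme = max(Gene, Dose) - 5  [with Gene=-3, Dose=-2]  = -7

-7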